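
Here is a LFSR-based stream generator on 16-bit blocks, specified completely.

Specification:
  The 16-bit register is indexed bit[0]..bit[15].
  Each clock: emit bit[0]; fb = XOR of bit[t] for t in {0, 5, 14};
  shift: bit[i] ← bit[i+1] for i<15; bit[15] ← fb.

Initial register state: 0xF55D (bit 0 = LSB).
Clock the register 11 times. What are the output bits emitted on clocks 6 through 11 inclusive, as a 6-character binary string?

reg_0 = 0xF55D
clock 1: out=1, reg = 0x7AAE
clock 2: out=0, reg = 0x3D57
clock 3: out=1, reg = 0x9EAB
clock 4: out=1, reg = 0x4F55
clock 5: out=1, reg = 0x27AA
clock 6: out=0, reg = 0x93D5
clock 7: out=1, reg = 0xC9EA
clock 8: out=0, reg = 0x64F5
clock 9: out=1, reg = 0xB27A
clock 10: out=0, reg = 0xD93D
clock 11: out=1, reg = 0xEC9E

010101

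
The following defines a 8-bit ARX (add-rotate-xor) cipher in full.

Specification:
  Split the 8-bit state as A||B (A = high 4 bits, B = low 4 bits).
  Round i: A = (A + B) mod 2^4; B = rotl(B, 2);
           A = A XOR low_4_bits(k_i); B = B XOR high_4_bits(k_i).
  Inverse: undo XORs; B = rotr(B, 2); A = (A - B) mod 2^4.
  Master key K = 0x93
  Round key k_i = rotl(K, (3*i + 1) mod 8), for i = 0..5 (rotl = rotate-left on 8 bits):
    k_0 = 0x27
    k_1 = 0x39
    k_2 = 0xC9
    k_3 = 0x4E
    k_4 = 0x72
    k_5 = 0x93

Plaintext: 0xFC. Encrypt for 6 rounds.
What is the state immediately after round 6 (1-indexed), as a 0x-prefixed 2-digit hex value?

s_0 = plaintext = 0xFC
s_1 = Round(s_0, k_0) = 0xC1
s_2 = Round(s_1, k_1) = 0x47
s_3 = Round(s_2, k_2) = 0x21
s_4 = Round(s_3, k_3) = 0xD0
s_5 = Round(s_4, k_4) = 0xF7
s_6 = Round(s_5, k_5) = 0x54

0x54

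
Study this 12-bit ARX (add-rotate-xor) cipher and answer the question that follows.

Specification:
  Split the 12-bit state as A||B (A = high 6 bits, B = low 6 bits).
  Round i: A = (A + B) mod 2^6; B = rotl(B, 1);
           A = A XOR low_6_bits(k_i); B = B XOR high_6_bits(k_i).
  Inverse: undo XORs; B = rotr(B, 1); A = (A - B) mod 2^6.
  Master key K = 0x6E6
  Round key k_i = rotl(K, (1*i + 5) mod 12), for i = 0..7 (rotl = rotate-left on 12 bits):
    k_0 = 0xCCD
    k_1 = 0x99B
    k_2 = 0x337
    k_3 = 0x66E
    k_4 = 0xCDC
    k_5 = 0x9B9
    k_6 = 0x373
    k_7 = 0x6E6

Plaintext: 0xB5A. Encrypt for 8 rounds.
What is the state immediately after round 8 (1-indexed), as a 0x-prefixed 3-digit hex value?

0x5FD

s_0 = plaintext = 0xB5A
s_1 = Round(s_0, k_0) = 0x287
s_2 = Round(s_1, k_1) = 0x2A8
s_3 = Round(s_2, k_2) = 0x15D
s_4 = Round(s_3, k_3) = 0x323
s_5 = Round(s_4, k_4) = 0xCF4
s_6 = Round(s_5, k_5) = 0x78F
s_7 = Round(s_6, k_6) = 0x793
s_8 = Round(s_7, k_7) = 0x5FD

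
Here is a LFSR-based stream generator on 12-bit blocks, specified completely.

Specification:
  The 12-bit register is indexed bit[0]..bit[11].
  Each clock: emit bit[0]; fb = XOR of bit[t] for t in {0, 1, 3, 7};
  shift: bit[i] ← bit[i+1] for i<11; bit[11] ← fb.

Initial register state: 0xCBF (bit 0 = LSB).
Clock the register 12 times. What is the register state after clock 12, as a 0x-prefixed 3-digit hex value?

reg_0 = 0xCBF
clock 1: out=1, reg = 0x65F
clock 2: out=1, reg = 0xB2F
clock 3: out=1, reg = 0xD97
clock 4: out=1, reg = 0xECB
clock 5: out=1, reg = 0x765
clock 6: out=1, reg = 0xBB2
clock 7: out=0, reg = 0x5D9
clock 8: out=1, reg = 0xAEC
clock 9: out=0, reg = 0x576
clock 10: out=0, reg = 0xABB
clock 11: out=1, reg = 0x55D
clock 12: out=1, reg = 0x2AE

0x2AE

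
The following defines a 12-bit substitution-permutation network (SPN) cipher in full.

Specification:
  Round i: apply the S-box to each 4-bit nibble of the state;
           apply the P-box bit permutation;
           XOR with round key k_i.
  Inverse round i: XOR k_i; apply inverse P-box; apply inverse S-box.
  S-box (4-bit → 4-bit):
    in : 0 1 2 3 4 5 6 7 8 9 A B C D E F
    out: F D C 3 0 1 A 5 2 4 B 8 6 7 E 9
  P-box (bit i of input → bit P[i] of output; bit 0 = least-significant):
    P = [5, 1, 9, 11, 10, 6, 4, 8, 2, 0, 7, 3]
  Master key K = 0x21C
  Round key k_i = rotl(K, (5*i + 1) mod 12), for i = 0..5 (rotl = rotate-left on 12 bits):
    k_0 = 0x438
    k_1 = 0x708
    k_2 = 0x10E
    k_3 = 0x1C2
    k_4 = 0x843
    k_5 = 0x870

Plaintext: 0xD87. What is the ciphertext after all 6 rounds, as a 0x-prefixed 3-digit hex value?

s_0 = plaintext = 0xD87
s_1 = Round(s_0, k_0) = 0x6DD
s_2 = Round(s_1, k_1) = 0x173
s_3 = Round(s_2, k_2) = 0x5B0
s_4 = Round(s_3, k_3) = 0xAE4
s_5 = Round(s_4, k_4) = 0x91E
s_6 = Round(s_5, k_5) = 0x7E2

0x7E2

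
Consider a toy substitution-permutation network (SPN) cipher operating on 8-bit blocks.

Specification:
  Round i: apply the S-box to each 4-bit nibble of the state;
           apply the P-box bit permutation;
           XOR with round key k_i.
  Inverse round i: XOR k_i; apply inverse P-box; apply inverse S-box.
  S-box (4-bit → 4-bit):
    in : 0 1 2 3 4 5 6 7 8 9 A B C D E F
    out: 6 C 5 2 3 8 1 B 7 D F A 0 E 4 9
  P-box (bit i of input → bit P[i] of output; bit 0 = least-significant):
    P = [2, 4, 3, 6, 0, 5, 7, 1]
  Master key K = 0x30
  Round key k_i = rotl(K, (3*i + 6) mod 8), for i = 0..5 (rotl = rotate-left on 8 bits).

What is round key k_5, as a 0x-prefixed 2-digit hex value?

K = 0x30
k_0 = rotl(K, (3*0+6) mod 8) = rotl(K, 6) = 0x0C
k_1 = rotl(K, (3*1+6) mod 8) = rotl(K, 1) = 0x60
k_2 = rotl(K, (3*2+6) mod 8) = rotl(K, 4) = 0x03
k_3 = rotl(K, (3*3+6) mod 8) = rotl(K, 7) = 0x18
k_4 = rotl(K, (3*4+6) mod 8) = rotl(K, 2) = 0xC0
k_5 = rotl(K, (3*5+6) mod 8) = rotl(K, 5) = 0x06

0x06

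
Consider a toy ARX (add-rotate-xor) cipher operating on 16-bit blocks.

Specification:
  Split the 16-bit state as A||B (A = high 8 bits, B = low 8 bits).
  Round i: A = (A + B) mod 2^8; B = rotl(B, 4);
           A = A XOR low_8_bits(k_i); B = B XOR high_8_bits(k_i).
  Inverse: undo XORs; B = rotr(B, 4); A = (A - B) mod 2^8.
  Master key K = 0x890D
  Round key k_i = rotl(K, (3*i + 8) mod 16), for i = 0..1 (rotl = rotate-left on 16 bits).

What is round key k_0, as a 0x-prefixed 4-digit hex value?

K = 0x890D
k_0 = rotl(K, (3*0+8) mod 16) = rotl(K, 8) = 0x0D89

0x0D89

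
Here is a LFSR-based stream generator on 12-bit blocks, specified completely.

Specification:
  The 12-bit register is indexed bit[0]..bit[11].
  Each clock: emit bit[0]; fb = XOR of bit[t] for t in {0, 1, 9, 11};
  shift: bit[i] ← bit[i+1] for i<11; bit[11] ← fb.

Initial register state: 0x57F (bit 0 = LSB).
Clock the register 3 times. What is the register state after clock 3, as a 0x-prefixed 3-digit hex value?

reg_0 = 0x57F
clock 1: out=1, reg = 0x2BF
clock 2: out=1, reg = 0x95F
clock 3: out=1, reg = 0xCAF

0xCAF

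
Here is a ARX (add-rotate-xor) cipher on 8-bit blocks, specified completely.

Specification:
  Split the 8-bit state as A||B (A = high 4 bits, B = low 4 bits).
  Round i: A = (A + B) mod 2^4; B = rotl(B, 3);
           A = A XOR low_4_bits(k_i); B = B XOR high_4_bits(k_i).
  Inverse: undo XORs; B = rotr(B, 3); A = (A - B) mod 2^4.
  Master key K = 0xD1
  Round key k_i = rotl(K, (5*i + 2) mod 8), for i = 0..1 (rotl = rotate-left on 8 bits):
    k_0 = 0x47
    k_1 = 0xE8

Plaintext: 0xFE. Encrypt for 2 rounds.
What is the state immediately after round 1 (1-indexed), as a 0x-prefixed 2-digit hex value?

s_0 = plaintext = 0xFE
s_1 = Round(s_0, k_0) = 0xA3
s_2 = Round(s_1, k_1) = 0x57

0xA3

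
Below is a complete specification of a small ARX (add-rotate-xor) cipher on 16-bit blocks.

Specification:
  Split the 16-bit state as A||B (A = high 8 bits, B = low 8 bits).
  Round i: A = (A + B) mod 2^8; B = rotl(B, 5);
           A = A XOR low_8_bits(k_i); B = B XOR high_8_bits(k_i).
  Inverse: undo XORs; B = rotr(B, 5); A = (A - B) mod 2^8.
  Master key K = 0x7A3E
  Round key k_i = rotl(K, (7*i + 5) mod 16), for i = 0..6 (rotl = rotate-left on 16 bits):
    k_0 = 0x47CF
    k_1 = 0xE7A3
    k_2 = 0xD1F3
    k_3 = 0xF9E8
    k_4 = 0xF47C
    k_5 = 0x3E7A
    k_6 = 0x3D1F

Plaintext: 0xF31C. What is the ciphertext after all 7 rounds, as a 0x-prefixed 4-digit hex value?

0xC536

s_0 = plaintext = 0xF31C
s_1 = Round(s_0, k_0) = 0xC0C4
s_2 = Round(s_1, k_1) = 0x277F
s_3 = Round(s_2, k_2) = 0x553E
s_4 = Round(s_3, k_3) = 0x7B3E
s_5 = Round(s_4, k_4) = 0xC533
s_6 = Round(s_5, k_5) = 0x8258
s_7 = Round(s_6, k_6) = 0xC536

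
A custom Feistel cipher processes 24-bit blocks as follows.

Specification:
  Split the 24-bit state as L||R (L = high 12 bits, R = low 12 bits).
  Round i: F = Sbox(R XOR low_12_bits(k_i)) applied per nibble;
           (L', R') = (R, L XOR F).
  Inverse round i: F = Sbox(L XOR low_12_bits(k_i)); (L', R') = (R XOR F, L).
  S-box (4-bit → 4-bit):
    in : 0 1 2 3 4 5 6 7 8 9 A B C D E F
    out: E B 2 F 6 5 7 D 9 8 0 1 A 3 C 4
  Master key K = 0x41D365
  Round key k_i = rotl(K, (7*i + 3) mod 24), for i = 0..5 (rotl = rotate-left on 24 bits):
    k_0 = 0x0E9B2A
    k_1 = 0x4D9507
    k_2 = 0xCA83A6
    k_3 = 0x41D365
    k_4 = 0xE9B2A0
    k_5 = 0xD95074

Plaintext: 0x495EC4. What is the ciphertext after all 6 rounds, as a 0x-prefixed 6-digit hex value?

0x522261

s_0 = plaintext = 0x495EC4
s_1 = Round(s_0, k_0) = 0xEC4159
s_2 = Round(s_1, k_1) = 0x159898
s_3 = Round(s_2, k_2) = 0x8980A5
s_4 = Round(s_3, k_3) = 0x0A5736
s_5 = Round(s_4, k_4) = 0x736522
s_6 = Round(s_5, k_5) = 0x522261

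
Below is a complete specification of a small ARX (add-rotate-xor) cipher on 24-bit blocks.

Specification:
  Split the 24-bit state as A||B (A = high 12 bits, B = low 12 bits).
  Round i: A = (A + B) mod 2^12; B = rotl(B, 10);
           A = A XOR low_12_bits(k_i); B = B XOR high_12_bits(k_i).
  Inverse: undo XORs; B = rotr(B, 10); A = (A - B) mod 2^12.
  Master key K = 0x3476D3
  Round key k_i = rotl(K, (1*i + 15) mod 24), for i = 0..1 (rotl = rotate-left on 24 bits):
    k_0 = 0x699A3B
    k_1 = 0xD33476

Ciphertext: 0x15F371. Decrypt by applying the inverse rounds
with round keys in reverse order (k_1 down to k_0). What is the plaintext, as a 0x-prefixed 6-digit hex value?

0x7DAE4B

s_0 = ciphertext = 0x15F371
s_1 = InvRound(s_0, k_1) = 0xC1E90B
s_2 = InvRound(s_1, k_0) = 0x7DAE4B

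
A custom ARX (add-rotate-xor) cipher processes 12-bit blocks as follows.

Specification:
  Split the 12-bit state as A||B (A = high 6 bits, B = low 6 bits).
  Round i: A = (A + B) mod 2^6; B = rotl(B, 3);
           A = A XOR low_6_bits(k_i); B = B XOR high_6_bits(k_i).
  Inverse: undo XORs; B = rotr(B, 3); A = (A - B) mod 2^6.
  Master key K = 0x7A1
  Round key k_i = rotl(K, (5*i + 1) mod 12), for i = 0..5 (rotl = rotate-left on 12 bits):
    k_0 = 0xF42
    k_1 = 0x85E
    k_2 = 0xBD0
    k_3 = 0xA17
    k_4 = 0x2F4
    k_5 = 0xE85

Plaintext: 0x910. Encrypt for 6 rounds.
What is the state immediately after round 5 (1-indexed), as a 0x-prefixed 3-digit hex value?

0x652

s_0 = plaintext = 0x910
s_1 = Round(s_0, k_0) = 0xDBF
s_2 = Round(s_1, k_1) = 0xADE
s_3 = Round(s_2, k_2) = 0x65C
s_4 = Round(s_3, k_3) = 0x88B
s_5 = Round(s_4, k_4) = 0x652
s_6 = Round(s_5, k_5) = 0xBA8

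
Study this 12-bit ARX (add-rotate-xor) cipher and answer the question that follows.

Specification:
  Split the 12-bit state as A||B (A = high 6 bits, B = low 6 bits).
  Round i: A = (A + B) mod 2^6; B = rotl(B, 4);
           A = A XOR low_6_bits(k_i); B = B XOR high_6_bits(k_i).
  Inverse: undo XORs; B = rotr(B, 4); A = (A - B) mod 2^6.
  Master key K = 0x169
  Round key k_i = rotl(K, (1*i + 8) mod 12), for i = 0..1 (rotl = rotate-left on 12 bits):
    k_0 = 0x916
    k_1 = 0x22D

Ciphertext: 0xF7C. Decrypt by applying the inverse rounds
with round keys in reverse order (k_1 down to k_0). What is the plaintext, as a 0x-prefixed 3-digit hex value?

0x31F

s_0 = ciphertext = 0xF7C
s_1 = InvRound(s_0, k_1) = 0xF53
s_2 = InvRound(s_1, k_0) = 0x31F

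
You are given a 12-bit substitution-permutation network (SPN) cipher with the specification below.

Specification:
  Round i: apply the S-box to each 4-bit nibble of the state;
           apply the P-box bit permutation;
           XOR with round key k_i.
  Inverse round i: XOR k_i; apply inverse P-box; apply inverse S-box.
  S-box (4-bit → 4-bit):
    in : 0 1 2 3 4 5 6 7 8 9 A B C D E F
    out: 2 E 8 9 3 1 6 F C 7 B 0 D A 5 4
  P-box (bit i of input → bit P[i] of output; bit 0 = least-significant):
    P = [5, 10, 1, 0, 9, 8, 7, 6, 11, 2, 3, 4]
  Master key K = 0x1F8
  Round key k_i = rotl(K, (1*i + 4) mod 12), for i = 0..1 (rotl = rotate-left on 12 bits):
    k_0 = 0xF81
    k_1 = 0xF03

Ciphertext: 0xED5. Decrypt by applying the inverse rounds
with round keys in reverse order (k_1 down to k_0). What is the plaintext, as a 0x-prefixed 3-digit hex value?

0x1EF

s_0 = ciphertext = 0xED5
s_1 = InvRound(s_0, k_1) = 0xD1F
s_2 = InvRound(s_1, k_0) = 0x1EF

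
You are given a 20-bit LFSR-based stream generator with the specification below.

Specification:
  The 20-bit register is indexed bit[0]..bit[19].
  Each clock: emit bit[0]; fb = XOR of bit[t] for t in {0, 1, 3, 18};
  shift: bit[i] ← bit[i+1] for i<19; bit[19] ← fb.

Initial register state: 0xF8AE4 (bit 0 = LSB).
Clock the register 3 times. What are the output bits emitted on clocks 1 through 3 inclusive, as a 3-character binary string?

001

reg_0 = 0xF8AE4
clock 1: out=0, reg = 0xFC572
clock 2: out=0, reg = 0x7E2B9
clock 3: out=1, reg = 0xBF15C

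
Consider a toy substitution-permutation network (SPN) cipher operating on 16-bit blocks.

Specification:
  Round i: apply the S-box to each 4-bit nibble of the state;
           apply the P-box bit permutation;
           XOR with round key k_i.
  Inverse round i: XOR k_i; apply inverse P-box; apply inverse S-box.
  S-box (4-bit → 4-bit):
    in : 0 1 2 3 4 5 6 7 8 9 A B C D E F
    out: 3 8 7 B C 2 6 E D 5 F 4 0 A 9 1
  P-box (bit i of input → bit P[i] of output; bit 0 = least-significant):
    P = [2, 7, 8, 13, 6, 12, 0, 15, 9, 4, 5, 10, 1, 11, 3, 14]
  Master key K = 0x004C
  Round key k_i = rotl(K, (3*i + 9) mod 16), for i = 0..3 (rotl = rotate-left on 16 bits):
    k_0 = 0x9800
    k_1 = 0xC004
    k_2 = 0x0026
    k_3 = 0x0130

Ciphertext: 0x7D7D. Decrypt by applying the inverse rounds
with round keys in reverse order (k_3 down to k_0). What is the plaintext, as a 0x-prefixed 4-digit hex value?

s_0 = ciphertext = 0x7D7D
s_1 = InvRound(s_0, k_3) = 0x712E
s_2 = InvRound(s_1, k_2) = 0x4C54
s_3 = InvRound(s_2, k_1) = 0x5DEC
s_4 = InvRound(s_3, k_0) = 0x44E2

0x44E2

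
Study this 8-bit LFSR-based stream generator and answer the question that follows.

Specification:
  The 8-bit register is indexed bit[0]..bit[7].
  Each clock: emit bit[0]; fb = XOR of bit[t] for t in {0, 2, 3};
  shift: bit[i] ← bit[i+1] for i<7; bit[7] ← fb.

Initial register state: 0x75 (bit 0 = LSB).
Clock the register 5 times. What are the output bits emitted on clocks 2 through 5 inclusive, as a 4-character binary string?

reg_0 = 0x75
clock 1: out=1, reg = 0x3A
clock 2: out=0, reg = 0x9D
clock 3: out=1, reg = 0xCE
clock 4: out=0, reg = 0x67
clock 5: out=1, reg = 0x33

0101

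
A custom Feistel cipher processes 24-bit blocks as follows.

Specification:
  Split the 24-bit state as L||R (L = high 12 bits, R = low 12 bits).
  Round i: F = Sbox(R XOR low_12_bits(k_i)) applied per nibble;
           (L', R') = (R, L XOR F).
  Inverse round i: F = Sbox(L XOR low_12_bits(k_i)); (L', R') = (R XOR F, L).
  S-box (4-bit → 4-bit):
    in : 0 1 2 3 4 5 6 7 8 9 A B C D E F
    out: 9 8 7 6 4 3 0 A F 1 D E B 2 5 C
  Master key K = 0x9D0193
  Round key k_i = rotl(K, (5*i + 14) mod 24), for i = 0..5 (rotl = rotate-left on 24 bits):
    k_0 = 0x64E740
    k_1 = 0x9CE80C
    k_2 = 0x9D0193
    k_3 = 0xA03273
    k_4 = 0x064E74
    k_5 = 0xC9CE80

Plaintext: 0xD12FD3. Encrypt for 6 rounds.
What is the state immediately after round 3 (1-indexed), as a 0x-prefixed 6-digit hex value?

s_0 = plaintext = 0xD12FD3
s_1 = Round(s_0, k_0) = 0xFD3204
s_2 = Round(s_1, k_1) = 0x20424C
s_3 = Round(s_2, k_2) = 0x24C428
s_4 = Round(s_3, k_3) = 0x428272
s_5 = Round(s_4, k_4) = 0x272FB8
s_6 = Round(s_5, k_5) = 0xFB8A1D

0x24C428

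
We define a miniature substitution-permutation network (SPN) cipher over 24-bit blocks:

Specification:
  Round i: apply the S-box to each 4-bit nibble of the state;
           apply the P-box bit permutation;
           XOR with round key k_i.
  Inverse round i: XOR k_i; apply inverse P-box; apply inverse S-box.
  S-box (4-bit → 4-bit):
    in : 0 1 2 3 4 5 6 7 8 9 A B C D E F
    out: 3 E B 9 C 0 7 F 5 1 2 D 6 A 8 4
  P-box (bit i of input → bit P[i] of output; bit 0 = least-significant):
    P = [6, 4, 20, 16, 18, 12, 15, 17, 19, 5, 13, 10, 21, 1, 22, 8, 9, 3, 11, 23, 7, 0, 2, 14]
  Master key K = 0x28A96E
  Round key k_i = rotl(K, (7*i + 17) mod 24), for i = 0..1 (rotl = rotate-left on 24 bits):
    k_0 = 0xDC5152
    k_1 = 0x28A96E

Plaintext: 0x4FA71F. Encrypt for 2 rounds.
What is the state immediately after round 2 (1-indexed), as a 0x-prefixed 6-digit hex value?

0x3F3741

s_0 = plaintext = 0x4FA71F
s_1 = Round(s_0, k_0) = 0xC6AD74
s_2 = Round(s_1, k_1) = 0x3F3741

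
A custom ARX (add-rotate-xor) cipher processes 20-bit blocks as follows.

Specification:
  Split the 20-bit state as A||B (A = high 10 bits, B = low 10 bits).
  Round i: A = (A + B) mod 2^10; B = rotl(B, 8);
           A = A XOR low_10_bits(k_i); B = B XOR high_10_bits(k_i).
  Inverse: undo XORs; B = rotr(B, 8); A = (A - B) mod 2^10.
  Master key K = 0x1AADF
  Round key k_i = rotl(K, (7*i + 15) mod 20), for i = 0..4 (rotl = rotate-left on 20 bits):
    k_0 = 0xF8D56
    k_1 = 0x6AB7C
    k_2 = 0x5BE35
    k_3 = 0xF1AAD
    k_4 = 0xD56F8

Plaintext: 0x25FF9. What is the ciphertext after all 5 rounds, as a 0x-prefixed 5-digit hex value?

s_0 = plaintext = 0x25FF9
s_1 = Round(s_0, k_0) = 0x71A1D
s_2 = Round(s_1, k_1) = 0x27C2D
s_3 = Round(s_2, k_2) = 0xBE464
s_4 = Round(s_3, k_3) = 0x7C3DF
s_5 = Round(s_4, k_4) = 0xCDCA2

0xCDCA2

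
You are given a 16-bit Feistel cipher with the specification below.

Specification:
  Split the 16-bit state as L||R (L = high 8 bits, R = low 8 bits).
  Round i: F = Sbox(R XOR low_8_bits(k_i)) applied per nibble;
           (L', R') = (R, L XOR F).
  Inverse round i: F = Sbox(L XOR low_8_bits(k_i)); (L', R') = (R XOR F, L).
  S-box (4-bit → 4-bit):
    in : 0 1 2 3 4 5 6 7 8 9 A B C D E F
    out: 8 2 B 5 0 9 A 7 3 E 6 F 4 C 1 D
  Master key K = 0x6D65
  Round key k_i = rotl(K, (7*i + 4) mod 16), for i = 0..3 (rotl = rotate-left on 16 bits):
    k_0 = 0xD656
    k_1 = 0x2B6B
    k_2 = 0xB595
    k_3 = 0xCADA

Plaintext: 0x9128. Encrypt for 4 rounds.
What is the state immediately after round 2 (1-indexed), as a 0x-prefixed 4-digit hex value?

s_0 = plaintext = 0x9128
s_1 = Round(s_0, k_0) = 0x28E0
s_2 = Round(s_1, k_1) = 0xE017
s_3 = Round(s_2, k_2) = 0x17DB
s_4 = Round(s_3, k_3) = 0xDB95

0xE017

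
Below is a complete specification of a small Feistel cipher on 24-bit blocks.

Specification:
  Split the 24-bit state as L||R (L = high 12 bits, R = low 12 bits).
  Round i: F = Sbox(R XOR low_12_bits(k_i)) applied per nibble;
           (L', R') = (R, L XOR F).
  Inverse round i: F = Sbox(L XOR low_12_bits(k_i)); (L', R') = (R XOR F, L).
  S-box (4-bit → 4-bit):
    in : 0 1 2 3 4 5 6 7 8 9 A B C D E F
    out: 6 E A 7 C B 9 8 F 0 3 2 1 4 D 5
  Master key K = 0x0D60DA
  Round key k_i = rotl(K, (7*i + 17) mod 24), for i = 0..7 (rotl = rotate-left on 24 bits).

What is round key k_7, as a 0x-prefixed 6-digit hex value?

K = 0x0D60DA
k_0 = rotl(K, (7*0+17) mod 24) = rotl(K, 17) = 0xB41AC1
k_1 = rotl(K, (7*1+17) mod 24) = rotl(K, 0) = 0x0D60DA
k_2 = rotl(K, (7*2+17) mod 24) = rotl(K, 7) = 0xB06D06
k_3 = rotl(K, (7*3+17) mod 24) = rotl(K, 14) = 0x368358
k_4 = rotl(K, (7*4+17) mod 24) = rotl(K, 21) = 0x41AC1B
k_5 = rotl(K, (7*5+17) mod 24) = rotl(K, 4) = 0xD60DA0
k_6 = rotl(K, (7*6+17) mod 24) = rotl(K, 11) = 0x06D06B
k_7 = rotl(K, (7*7+17) mod 24) = rotl(K, 18) = 0x683583

0x683583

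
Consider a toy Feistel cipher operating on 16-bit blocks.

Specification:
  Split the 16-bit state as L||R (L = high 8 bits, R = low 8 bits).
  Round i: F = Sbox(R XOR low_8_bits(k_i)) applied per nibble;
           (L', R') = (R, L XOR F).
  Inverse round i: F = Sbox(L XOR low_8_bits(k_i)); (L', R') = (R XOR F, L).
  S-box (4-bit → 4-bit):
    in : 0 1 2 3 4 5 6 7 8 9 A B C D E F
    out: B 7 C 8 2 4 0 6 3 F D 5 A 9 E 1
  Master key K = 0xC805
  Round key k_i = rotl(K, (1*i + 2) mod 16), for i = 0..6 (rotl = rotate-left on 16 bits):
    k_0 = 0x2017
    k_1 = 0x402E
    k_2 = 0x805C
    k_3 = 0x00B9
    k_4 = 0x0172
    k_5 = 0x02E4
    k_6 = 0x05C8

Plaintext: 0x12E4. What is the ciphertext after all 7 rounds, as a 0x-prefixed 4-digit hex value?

s_0 = plaintext = 0x12E4
s_1 = Round(s_0, k_0) = 0xE40A
s_2 = Round(s_1, k_1) = 0x0A26
s_3 = Round(s_2, k_2) = 0x2667
s_4 = Round(s_3, k_3) = 0x67B8
s_5 = Round(s_4, k_4) = 0xB8CA
s_6 = Round(s_5, k_5) = 0xCA76
s_7 = Round(s_6, k_6) = 0x7694

0x7694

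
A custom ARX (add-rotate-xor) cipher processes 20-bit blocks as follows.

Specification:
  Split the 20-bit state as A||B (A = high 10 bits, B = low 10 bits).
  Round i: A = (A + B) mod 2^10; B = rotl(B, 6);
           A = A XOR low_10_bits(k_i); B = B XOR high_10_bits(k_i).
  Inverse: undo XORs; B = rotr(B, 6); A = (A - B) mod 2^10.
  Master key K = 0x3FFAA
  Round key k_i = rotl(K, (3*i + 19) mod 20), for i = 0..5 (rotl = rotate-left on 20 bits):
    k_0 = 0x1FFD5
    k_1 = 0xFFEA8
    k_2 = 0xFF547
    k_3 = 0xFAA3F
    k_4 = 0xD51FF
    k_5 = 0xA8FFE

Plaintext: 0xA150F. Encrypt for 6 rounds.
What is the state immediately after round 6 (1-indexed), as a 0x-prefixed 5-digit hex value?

0x13192

s_0 = plaintext = 0xA150F
s_1 = Round(s_0, k_0) = 0x107AF
s_2 = Round(s_1, k_1) = 0x56005
s_3 = Round(s_2, k_2) = 0x06ABD
s_4 = Round(s_3, k_3) = 0x3A081
s_5 = Round(s_4, k_4) = 0x25B1C
s_6 = Round(s_5, k_5) = 0x13192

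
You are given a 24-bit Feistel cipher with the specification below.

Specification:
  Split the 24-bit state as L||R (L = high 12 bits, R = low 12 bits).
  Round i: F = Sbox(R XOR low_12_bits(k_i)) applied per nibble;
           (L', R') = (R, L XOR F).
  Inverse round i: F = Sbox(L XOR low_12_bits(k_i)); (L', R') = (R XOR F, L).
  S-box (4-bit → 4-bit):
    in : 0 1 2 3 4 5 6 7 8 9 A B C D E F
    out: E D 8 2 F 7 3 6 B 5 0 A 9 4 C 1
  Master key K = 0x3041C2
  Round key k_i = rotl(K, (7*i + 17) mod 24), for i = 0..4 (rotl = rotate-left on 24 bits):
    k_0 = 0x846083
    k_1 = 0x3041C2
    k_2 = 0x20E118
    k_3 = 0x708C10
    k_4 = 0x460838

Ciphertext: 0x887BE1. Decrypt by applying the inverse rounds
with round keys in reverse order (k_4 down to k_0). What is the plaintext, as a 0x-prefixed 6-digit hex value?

s_0 = ciphertext = 0x887BE1
s_1 = InvRound(s_0, k_4) = 0x540887
s_2 = InvRound(s_1, k_3) = 0xDF9540
s_3 = InvRound(s_2, k_2) = 0xC8DDF9
s_4 = InvRound(s_3, k_1) = 0x908C8D
s_5 = InvRound(s_4, k_0) = 0x937908

0x937908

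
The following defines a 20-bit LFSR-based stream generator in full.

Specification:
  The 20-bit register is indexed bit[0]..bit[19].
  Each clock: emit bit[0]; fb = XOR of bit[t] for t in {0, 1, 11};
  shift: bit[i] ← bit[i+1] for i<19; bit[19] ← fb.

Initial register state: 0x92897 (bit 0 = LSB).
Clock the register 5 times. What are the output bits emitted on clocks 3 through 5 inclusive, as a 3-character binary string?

reg_0 = 0x92897
clock 1: out=1, reg = 0xC944B
clock 2: out=1, reg = 0x64A25
clock 3: out=1, reg = 0x32512
clock 4: out=0, reg = 0x99289
clock 5: out=1, reg = 0xCC944

101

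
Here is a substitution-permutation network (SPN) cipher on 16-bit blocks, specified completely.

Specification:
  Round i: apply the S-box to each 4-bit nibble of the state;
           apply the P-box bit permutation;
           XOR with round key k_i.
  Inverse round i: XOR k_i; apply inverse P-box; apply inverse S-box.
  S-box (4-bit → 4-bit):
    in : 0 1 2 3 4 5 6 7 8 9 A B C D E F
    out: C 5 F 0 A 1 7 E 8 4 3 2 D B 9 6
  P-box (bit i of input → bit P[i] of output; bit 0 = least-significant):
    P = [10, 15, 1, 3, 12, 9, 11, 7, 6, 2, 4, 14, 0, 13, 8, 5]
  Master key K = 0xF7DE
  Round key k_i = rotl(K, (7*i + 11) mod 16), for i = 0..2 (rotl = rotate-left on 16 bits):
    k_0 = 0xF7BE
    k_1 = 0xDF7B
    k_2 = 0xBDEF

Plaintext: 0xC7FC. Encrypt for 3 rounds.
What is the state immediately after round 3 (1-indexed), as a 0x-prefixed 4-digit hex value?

0x97E9

s_0 = plaintext = 0xC7FC
s_1 = Round(s_0, k_0) = 0xB881
s_2 = Round(s_1, k_1) = 0xBBF9
s_3 = Round(s_2, k_2) = 0x97E9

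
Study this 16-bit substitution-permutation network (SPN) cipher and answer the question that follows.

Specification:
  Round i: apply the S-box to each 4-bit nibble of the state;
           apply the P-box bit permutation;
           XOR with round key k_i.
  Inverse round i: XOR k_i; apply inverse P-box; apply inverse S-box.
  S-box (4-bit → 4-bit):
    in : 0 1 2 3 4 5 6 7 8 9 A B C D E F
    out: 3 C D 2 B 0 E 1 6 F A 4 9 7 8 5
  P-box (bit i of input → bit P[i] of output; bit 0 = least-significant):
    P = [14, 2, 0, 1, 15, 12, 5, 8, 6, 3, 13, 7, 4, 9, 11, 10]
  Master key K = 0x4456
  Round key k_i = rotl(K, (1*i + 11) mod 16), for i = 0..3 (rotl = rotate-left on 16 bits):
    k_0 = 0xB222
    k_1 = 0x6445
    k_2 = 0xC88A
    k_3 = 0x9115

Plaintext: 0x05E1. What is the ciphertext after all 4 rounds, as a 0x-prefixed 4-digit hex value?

s_0 = plaintext = 0x05E1
s_1 = Round(s_0, k_0) = 0xB131
s_2 = Round(s_1, k_1) = 0x5CC6
s_3 = Round(s_2, k_2) = 0x494D
s_4 = Round(s_3, k_3) = 0x66C8

0x66C8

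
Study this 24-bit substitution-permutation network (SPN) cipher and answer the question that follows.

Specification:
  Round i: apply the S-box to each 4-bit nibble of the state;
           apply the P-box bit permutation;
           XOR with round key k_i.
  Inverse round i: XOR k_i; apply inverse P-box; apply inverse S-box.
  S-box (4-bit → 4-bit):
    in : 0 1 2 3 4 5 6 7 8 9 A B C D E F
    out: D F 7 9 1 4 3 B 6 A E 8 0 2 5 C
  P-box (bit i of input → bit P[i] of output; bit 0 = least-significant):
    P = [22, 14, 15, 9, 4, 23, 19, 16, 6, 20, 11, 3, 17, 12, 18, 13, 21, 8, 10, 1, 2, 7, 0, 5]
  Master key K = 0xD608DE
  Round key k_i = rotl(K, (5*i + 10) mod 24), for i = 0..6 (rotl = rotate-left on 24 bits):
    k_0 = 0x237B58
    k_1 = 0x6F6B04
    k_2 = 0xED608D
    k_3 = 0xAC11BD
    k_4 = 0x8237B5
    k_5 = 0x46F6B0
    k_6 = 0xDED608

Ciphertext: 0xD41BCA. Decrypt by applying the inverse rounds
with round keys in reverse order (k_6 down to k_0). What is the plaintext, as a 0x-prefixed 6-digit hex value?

0xAB6044

s_0 = ciphertext = 0xD41BCA
s_1 = InvRound(s_0, k_6) = 0xDA4E58
s_2 = InvRound(s_1, k_5) = 0x9CA185
s_3 = InvRound(s_2, k_4) = 0xB52DEF
s_4 = InvRound(s_3, k_3) = 0xCF920C
s_5 = InvRound(s_4, k_2) = 0x847CCA
s_6 = InvRound(s_5, k_1) = 0x6163A3
s_7 = InvRound(s_6, k_0) = 0xAB6044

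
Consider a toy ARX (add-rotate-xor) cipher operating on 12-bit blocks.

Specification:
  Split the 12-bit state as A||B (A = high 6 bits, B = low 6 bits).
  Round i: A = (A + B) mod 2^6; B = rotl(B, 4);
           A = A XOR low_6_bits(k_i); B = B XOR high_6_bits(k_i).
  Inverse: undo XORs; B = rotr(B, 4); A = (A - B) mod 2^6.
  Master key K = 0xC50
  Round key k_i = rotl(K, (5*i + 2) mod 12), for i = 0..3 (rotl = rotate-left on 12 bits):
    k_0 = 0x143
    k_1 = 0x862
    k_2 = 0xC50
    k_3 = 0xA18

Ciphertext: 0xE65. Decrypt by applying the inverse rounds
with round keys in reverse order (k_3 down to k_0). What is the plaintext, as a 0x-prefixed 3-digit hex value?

s_0 = ciphertext = 0xE65
s_1 = InvRound(s_0, k_3) = 0xB74
s_2 = InvRound(s_1, k_2) = 0xA54
s_3 = InvRound(s_2, k_1) = 0xD17
s_4 = InvRound(s_3, k_0) = 0xB89

0xB89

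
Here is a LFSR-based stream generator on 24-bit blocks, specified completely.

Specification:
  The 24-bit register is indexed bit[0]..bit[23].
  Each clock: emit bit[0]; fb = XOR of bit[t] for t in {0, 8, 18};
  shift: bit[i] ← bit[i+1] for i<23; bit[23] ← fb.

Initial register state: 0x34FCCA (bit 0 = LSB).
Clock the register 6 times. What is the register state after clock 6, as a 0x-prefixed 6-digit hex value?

reg_0 = 0x34FCCA
clock 1: out=0, reg = 0x9A7E65
clock 2: out=1, reg = 0xCD3F32
clock 3: out=0, reg = 0x669F99
clock 4: out=1, reg = 0xB34FCC
clock 5: out=0, reg = 0xD9A7E6
clock 6: out=0, reg = 0xECD3F3

0xECD3F3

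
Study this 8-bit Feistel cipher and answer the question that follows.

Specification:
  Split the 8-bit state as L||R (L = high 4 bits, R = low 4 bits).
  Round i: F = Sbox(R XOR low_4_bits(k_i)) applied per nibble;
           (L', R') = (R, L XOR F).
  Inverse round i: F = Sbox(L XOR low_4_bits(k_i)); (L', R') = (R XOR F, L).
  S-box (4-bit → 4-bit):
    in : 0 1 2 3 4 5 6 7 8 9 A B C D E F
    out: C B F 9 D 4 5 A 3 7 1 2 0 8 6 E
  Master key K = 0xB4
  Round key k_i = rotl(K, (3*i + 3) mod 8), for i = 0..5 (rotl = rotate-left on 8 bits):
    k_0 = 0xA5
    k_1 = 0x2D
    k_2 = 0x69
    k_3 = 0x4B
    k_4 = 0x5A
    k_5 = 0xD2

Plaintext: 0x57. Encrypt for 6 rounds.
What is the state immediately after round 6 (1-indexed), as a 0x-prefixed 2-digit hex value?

0xD3

s_0 = plaintext = 0x57
s_1 = Round(s_0, k_0) = 0x7A
s_2 = Round(s_1, k_1) = 0xAD
s_3 = Round(s_2, k_2) = 0xD7
s_4 = Round(s_3, k_3) = 0x7D
s_5 = Round(s_4, k_4) = 0xDD
s_6 = Round(s_5, k_5) = 0xD3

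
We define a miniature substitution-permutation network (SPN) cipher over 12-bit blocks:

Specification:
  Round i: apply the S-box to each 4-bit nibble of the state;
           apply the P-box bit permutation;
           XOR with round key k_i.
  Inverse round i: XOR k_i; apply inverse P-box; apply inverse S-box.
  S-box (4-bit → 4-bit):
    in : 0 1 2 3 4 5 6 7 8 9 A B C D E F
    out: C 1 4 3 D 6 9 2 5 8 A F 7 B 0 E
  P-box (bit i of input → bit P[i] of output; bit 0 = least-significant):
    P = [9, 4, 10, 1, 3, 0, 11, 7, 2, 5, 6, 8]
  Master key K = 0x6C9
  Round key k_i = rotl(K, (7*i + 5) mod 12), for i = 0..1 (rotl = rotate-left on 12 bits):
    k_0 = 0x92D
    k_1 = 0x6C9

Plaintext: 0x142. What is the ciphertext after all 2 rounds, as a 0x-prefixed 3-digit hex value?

s_0 = plaintext = 0x142
s_1 = Round(s_0, k_0) = 0x5A1
s_2 = Round(s_1, k_1) = 0x428

0x428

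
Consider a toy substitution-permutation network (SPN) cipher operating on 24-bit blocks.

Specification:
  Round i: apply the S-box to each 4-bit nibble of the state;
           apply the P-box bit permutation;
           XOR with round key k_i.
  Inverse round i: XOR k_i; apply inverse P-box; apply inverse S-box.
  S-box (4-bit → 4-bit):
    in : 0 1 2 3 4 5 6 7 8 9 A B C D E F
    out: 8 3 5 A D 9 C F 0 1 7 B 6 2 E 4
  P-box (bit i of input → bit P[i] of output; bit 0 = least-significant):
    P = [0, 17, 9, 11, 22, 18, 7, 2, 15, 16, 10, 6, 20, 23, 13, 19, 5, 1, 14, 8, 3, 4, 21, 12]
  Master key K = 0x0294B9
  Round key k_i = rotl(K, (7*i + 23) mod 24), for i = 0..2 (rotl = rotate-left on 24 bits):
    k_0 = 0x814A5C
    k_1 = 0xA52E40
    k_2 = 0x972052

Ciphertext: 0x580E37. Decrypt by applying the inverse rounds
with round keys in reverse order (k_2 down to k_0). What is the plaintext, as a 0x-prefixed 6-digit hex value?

s_0 = ciphertext = 0x580E37
s_1 = InvRound(s_0, k_2) = 0x89EEB7
s_2 = InvRound(s_1, k_1) = 0xCA05E9
s_3 = InvRound(s_2, k_0) = 0xD40C47

0xD40C47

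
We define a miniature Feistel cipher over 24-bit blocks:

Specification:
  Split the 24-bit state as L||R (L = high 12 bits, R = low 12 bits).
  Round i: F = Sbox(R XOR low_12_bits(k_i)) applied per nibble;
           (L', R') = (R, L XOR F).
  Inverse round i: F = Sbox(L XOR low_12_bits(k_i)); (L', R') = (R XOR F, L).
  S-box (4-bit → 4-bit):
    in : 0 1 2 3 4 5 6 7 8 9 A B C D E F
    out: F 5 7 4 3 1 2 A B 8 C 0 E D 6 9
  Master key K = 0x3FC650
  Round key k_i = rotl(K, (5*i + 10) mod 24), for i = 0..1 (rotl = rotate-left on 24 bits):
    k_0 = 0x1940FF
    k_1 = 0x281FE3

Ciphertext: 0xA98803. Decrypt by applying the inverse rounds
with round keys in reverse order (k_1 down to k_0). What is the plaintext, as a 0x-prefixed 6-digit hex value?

s_0 = ciphertext = 0xA98803
s_1 = InvRound(s_0, k_1) = 0x9A3A98
s_2 = InvRound(s_1, k_0) = 0x2869A3

0x2869A3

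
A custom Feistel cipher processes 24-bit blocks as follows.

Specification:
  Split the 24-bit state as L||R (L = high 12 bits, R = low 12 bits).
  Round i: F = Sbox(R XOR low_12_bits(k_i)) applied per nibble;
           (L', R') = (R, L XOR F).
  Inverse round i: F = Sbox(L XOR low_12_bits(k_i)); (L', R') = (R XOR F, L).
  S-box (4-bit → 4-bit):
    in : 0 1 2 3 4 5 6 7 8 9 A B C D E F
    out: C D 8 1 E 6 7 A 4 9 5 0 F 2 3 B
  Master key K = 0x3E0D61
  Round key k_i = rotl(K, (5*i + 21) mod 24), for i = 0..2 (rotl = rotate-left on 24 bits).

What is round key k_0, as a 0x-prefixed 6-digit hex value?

0x27C1AC

K = 0x3E0D61
k_0 = rotl(K, (5*0+21) mod 24) = rotl(K, 21) = 0x27C1AC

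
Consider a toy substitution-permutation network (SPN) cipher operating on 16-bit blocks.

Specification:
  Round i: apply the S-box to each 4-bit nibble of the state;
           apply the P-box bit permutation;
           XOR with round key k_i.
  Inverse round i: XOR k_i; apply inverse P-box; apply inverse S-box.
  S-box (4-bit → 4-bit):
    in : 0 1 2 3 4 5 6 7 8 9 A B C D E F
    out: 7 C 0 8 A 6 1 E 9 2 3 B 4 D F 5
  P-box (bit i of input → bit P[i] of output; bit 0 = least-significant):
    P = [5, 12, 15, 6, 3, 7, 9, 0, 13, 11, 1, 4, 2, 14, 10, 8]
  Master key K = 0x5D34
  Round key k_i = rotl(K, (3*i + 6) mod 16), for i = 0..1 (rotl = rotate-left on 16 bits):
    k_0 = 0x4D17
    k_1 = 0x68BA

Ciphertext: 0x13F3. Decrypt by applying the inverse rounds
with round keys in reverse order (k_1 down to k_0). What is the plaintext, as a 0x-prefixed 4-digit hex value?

0x1C73

s_0 = ciphertext = 0x13F3
s_1 = InvRound(s_0, k_1) = 0x4AD4
s_2 = InvRound(s_1, k_0) = 0x1C73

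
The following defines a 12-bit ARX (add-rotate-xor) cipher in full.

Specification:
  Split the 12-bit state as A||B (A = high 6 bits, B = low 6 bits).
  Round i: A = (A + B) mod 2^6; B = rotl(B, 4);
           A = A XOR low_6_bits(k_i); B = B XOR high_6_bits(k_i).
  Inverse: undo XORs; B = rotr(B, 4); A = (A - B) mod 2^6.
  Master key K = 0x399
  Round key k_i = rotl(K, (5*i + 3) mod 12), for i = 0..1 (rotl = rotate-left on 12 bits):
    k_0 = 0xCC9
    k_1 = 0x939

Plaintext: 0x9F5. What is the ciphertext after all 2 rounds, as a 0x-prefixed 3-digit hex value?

0xE8F

s_0 = plaintext = 0x9F5
s_1 = Round(s_0, k_0) = 0x56E
s_2 = Round(s_1, k_1) = 0xE8F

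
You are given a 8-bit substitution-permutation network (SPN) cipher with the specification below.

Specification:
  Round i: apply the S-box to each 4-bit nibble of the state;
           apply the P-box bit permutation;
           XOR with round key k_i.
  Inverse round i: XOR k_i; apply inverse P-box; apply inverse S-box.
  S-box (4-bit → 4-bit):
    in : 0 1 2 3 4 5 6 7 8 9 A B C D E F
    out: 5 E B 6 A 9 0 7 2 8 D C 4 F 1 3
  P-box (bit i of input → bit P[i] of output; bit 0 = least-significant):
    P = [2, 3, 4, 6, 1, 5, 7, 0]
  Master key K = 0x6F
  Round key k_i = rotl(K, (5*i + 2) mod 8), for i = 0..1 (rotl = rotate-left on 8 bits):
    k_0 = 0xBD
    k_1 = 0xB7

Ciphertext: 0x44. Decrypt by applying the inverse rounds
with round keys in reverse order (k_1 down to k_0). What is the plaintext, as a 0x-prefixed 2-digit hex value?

0xF5

s_0 = ciphertext = 0x44
s_1 = InvRound(s_0, k_1) = 0xDB
s_2 = InvRound(s_1, k_0) = 0xF5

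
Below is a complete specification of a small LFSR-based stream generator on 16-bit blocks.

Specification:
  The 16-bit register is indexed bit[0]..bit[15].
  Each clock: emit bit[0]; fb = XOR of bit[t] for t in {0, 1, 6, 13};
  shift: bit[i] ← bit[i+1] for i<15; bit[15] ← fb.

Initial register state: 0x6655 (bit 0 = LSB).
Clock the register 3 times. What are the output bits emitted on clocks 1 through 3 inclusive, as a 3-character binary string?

101

reg_0 = 0x6655
clock 1: out=1, reg = 0xB32A
clock 2: out=0, reg = 0x5995
clock 3: out=1, reg = 0xACCA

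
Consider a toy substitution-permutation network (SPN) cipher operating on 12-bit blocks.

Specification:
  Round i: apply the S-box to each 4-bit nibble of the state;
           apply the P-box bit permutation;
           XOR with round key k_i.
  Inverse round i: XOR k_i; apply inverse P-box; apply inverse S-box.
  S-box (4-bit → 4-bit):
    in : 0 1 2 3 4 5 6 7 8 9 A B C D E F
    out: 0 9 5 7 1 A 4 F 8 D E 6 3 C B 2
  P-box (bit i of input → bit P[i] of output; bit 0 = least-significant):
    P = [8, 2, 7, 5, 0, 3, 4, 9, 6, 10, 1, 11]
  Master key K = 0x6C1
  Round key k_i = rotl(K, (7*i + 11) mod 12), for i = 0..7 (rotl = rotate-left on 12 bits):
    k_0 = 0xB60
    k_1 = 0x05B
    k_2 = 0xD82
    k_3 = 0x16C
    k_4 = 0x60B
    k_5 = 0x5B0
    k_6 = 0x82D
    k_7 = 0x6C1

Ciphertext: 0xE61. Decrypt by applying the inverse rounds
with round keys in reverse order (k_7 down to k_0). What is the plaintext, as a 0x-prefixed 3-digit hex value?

s_0 = ciphertext = 0xE61
s_1 = InvRound(s_0, k_7) = 0x80D
s_2 = InvRound(s_1, k_6) = 0x008
s_3 = InvRound(s_2, k_5) = 0xFB9
s_4 = InvRound(s_3, k_4) = 0xD69
s_5 = InvRound(s_4, k_3) = 0x54F
s_6 = InvRound(s_5, k_2) = 0x1CB
s_7 = InvRound(s_6, k_1) = 0x062
s_8 = InvRound(s_7, k_0) = 0xD84

0xD84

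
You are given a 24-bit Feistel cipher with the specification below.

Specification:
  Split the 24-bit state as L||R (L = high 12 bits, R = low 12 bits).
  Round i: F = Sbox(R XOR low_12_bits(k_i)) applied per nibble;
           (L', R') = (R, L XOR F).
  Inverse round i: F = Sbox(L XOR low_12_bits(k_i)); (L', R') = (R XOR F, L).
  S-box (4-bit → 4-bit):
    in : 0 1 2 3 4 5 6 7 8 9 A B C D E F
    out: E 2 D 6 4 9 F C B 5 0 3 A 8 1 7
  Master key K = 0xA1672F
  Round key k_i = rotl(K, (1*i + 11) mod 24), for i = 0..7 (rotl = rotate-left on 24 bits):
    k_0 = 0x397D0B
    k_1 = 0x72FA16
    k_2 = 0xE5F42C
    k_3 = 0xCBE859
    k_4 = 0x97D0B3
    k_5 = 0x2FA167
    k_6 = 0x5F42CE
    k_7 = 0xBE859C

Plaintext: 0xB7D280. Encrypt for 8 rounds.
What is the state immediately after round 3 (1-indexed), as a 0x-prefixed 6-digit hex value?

s_0 = plaintext = 0xB7D280
s_1 = Round(s_0, k_0) = 0x280CCE
s_2 = Round(s_1, k_1) = 0xCCED0B
s_3 = Round(s_2, k_2) = 0xD0B912
s_4 = Round(s_3, k_3) = 0x912F48
s_5 = Round(s_4, k_4) = 0xF48E61
s_6 = Round(s_5, k_5) = 0xE618A7
s_7 = Round(s_6, k_6) = 0x8A7E94
s_8 = Round(s_7, k_7) = 0xE94B4C

0xD0B912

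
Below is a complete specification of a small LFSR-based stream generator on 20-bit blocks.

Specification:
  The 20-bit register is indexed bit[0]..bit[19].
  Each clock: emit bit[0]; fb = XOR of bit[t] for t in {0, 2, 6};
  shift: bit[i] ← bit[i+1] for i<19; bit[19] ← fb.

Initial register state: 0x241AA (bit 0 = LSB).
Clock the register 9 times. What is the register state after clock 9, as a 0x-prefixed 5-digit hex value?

0x63120

reg_0 = 0x241AA
clock 1: out=0, reg = 0x120D5
clock 2: out=1, reg = 0x8906A
clock 3: out=0, reg = 0xC4835
clock 4: out=1, reg = 0x6241A
clock 5: out=0, reg = 0x3120D
clock 6: out=1, reg = 0x18906
clock 7: out=0, reg = 0x8C483
clock 8: out=1, reg = 0xC6241
clock 9: out=1, reg = 0x63120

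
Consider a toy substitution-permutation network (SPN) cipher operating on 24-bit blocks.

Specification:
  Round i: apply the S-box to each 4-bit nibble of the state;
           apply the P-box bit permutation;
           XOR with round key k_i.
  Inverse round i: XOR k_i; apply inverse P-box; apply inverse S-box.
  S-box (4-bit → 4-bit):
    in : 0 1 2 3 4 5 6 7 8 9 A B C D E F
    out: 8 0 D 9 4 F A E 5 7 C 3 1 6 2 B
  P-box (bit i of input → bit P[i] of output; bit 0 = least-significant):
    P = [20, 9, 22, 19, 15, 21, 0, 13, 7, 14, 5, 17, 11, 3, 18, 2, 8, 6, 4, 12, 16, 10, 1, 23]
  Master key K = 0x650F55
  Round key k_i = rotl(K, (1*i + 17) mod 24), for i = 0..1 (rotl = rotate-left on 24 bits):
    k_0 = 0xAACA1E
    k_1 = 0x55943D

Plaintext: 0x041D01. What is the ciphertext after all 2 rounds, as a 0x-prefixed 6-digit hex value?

s_0 = plaintext = 0x041D01
s_1 = Round(s_0, k_0) = 0x2AAA2E
s_2 = Round(s_1, k_1) = 0xD2260A

0xD2260A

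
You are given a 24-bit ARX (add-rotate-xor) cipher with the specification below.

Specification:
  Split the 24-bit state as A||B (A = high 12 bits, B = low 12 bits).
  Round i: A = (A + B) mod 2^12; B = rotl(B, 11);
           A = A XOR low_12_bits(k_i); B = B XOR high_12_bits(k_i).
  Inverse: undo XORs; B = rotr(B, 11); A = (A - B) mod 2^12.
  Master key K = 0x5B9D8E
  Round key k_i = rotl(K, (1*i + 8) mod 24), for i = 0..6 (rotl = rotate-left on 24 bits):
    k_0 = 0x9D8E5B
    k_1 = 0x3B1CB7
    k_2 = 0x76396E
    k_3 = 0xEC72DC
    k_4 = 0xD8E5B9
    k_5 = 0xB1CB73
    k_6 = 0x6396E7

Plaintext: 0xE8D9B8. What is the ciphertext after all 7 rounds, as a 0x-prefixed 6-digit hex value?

s_0 = plaintext = 0xE8D9B8
s_1 = Round(s_0, k_0) = 0x61ED04
s_2 = Round(s_1, k_1) = 0xF95533
s_3 = Round(s_2, k_2) = 0xDA6DFA
s_4 = Round(s_3, k_3) = 0x97C83A
s_5 = Round(s_4, k_4) = 0x40F993
s_6 = Round(s_5, k_5) = 0x6D17D5
s_7 = Round(s_6, k_6) = 0x841DD3

0x841DD3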